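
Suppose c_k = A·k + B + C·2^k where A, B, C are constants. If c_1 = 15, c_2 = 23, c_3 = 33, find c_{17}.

131181

Plug in k = 1, 2, 3: A + B + 2C = 15; 2A + B + 4C = 23; 3A + B + 8C = 33.
Subtracting the first from the second: A + 2C = 8.
Subtracting the second from the third: A + 4C = 10.
Solving: C = 1, A = 6, then B = 7.
Therefore c_{17} = 102 + 7 + 1·131072 = 131181.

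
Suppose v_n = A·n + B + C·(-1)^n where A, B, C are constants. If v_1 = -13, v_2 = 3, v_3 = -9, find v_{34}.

67

Plug in n = 1, 2, 3: A + B - C = -13; 2A + B + C = 3; 3A + B - C = -9.
Subtracting the first from the second: A + 2C = 16.
Subtracting the second from the third: A - 2C = -12.
Solving: C = 7, A = 2, then B = -8.
Hence v_{34} = 2·34 + (-8) + 7·1 = 67.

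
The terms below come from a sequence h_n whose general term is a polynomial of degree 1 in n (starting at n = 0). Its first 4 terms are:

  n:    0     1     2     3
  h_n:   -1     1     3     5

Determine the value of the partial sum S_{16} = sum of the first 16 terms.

1st diffs: 2, 2, 2 (constant).
So h_n = 2n - 1.
Continuing: …, 7, 9, 11, 13, …, h_{15} = 29.
Summing n = 0..15 (16 terms) gives 224.

224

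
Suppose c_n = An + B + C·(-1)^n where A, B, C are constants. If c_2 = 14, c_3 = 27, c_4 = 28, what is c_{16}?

The three given values yield: 2A + B + C = 14; 3A + B - C = 27; 4A + B + C = 28.
Subtracting the first from the second: A - 2C = 13.
Subtracting the second from the third: A + 2C = 1.
Solving: C = -3, A = 7, then B = 3.
Therefore c_{16} = 112 + 3 + (-3)·1 = 112.

112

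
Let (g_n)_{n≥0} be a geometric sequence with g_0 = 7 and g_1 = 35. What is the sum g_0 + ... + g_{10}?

Common ratio r = 5.
g_n = 7·5^(n-0).
S = 7·(5^11 - 1)/(5 - 1) = 7·(48828125 - 1)/(4) = 85449217.

85449217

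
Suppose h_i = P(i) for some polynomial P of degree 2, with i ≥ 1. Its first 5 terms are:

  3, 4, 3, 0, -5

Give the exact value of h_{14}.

-140

1st diffs: 1, -1, -3, -5.
2nd diffs: -2, -2, -2 (constant).
Newton forward-difference form: h_i = 3 + 1·C(i-1,1) + (-2)·C(i-1,2).
At i = 14: i-1 = 13, so h_{14} = 3 + 13 - 156 = -140.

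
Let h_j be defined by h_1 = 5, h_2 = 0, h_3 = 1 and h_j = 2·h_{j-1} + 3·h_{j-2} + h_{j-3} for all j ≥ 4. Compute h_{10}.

4977

Applying the relation repeatedly:
h_4 = 7;  h_5 = 17;  h_6 = 56;  h_7 = 170;  h_8 = 525;  h_9 = 1616;  h_{10} = 4977.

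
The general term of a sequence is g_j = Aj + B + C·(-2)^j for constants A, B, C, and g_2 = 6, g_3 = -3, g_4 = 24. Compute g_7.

The three given values yield: 2A + B + 4C = 6; 3A + B - 8C = -3; 4A + B + 16C = 24.
Subtracting the first from the second: A - 12C = -9.
Subtracting the second from the third: A + 24C = 27.
Solving: C = 1, A = 3, then B = -4.
So g_j = 3·j + (-4) + 1·(-2)^j; at j=7 this is -111.

-111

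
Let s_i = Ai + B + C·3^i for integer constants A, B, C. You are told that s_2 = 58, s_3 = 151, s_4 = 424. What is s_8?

32836

Write the equations: 2A + B + 9C = 58; 3A + B + 27C = 151; 4A + B + 81C = 424.
Subtracting the first from the second: A + 18C = 93.
Subtracting the second from the third: A + 54C = 273.
Solving: C = 5, A = 3, then B = 7.
Therefore s_8 = 24 + 7 + 5·6561 = 32836.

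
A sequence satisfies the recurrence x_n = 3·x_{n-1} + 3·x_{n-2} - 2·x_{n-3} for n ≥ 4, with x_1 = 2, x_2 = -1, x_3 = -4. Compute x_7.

-913

Applying the relation repeatedly:
x_4 = -19; x_5 = -67; x_6 = -250; x_7 = -913.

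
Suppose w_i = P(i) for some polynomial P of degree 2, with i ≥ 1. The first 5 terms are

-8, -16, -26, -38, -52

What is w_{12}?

1st diffs: -8, -10, -12, -14.
2nd diffs: -2, -2, -2 (constant).
Newton forward-difference form: w_i = -8 + (-8)·C(i-1,1) + (-2)·C(i-1,2).
At i = 12: i-1 = 11, so w_{12} = -8 - 88 - 110 = -206.

-206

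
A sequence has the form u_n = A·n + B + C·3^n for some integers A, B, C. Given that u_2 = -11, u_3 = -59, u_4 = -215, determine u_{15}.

-43046627

The three given values yield: 2A + B + 9C = -11; 3A + B + 27C = -59; 4A + B + 81C = -215.
Subtracting the first from the second: A + 18C = -48.
Subtracting the second from the third: A + 54C = -156.
Solving: C = -3, A = 6, then B = 4.
Hence u_{15} = 6·15 + 4 + (-3)·14348907 = -43046627.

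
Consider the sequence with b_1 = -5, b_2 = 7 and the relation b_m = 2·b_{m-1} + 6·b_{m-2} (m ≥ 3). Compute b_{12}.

-350048

Compute successive terms:
b_3 = -16  b_4 = 10  b_5 = -76  b_6 = -92  b_7 = -640  b_8 = -1832  b_9 = -7504  b_{10} = -26000  b_{11} = -97024  b_{12} = -350048.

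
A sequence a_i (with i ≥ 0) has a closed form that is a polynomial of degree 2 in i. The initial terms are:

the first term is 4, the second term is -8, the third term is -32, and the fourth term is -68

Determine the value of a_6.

1st diffs: -12, -24, -36.
2nd diffs: -12, -12 (constant).
Newton forward-difference form: a_i = 4 + (-12)·C(i,1) + (-12)·C(i,2).
At i = 6: i = 6, so a_6 = 4 - 72 - 180 = -248.

-248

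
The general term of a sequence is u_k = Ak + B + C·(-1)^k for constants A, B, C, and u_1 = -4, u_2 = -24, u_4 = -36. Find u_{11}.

Plug in k = 1, 2, 4: A + B - C = -4; 2A + B + C = -24; 4A + B + C = -36.
Subtracting the first from the second: A + 2C = -20.
Subtracting the second from the third: 2A = -12.
Solving: C = -7, A = -6, then B = -5.
Hence u_{11} = -6·11 + (-5) + (-7)·(-1) = -64.

-64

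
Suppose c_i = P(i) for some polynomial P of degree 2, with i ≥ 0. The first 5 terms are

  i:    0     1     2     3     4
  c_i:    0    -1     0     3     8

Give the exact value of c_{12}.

1st diffs: -1, 1, 3, 5.
2nd diffs: 2, 2, 2 (constant).
So c_i = i^2 - 2i.
Evaluating at i = 12 gives c_{12} = 120.

120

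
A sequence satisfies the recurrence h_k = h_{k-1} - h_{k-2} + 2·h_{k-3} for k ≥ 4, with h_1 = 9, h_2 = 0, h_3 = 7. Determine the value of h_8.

68

Applying the relation repeatedly:
h_4 = 25, h_5 = 18, h_6 = 7, h_7 = 39, h_8 = 68.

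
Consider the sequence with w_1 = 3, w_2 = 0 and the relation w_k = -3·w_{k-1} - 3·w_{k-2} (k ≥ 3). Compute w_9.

Applying the relation repeatedly:
w_3 = -9, w_4 = 27, w_5 = -54, w_6 = 81, w_7 = -81, w_8 = 0, w_9 = 243.

243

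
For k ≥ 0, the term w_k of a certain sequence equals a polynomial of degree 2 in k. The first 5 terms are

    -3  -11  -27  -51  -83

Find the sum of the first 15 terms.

-4525

1st diffs: -8, -16, -24, -32.
2nd diffs: -8, -8, -8 (constant).
So w_k = -4k^2 - 4k - 3.
Continuing: …, -123, -171, -227, -291, …, w_{14} = -843.
Summing k = 0..14 (15 terms) gives -4525.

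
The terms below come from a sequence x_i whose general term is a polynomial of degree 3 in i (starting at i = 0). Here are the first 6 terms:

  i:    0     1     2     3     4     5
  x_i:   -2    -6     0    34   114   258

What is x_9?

1st diffs: -4, 6, 34, 80, 144.
2nd diffs: 10, 28, 46, 64.
3rd diffs: 18, 18, 18 (constant).
Newton forward-difference form: x_i = -2 + (-4)·C(i,1) + 10·C(i,2) + 18·C(i,3).
At i = 9: i = 9, so x_9 = -2 - 36 + 360 + 1512 = 1834.

1834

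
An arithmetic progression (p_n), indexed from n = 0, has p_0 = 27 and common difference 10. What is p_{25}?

277

p_n = 27 + (n - 0)·10.
p_{25} = 27 + 25·10 = 277.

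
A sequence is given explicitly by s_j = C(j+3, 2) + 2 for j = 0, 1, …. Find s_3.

C(6, 2) = 15, so s_3 = 17.

17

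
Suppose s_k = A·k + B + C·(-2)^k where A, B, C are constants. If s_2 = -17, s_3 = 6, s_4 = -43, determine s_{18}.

-524313

Plug in k = 2, 3, 4: 2A + B + 4C = -17; 3A + B - 8C = 6; 4A + B + 16C = -43.
Subtracting the first from the second: A - 12C = 23.
Subtracting the second from the third: A + 24C = -49.
Solving: C = -2, A = -1, then B = -7.
Hence s_{18} = -1·18 + (-7) + (-2)·262144 = -524313.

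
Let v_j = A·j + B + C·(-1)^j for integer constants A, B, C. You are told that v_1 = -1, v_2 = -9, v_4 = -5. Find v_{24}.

35

Write the equations: A + B - C = -1; 2A + B + C = -9; 4A + B + C = -5.
Subtracting the first from the second: A + 2C = -8.
Subtracting the second from the third: 2A = 4.
Solving: C = -5, A = 2, then B = -8.
So v_j = 2·j + (-8) + (-5)·(-1)^j; at j=24 this is 35.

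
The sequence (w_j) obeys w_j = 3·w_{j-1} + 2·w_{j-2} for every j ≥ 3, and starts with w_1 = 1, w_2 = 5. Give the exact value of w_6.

Compute successive terms:
w_3 = 17;  w_4 = 61;  w_5 = 217;  w_6 = 773.

773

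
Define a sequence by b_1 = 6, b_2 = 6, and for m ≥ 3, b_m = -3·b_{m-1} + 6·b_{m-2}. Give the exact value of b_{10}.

Step forward from the initial values:
b_3 = 18; b_4 = -18; b_5 = 162; b_6 = -594; b_7 = 2754; b_8 = -11826; b_9 = 52002; b_{10} = -226962.

-226962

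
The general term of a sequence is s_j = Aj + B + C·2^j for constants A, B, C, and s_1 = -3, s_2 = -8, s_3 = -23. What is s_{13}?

-40893

The three given values yield: A + B + 2C = -3; 2A + B + 4C = -8; 3A + B + 8C = -23.
Subtracting the first from the second: A + 2C = -5.
Subtracting the second from the third: A + 4C = -15.
Solving: C = -5, A = 5, then B = 2.
Hence s_{13} = 5·13 + 2 + (-5)·8192 = -40893.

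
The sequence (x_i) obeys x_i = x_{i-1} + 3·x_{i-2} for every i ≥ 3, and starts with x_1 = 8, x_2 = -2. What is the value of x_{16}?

Iterate the recurrence:
x_3 = 22  x_4 = 16  x_5 = 82  …  x_{13} = 52072  x_{14} = 119422  x_{15} = 275638  x_{16} = 633904.

633904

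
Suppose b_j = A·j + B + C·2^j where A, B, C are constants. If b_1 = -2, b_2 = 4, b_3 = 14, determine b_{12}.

8208

Plug in j = 1, 2, 3: A + B + 2C = -2; 2A + B + 4C = 4; 3A + B + 8C = 14.
Subtracting the first from the second: A + 2C = 6.
Subtracting the second from the third: A + 4C = 10.
Solving: C = 2, A = 2, then B = -8.
So b_j = 2·j + (-8) + 2·2^j; at j=12 this is 8208.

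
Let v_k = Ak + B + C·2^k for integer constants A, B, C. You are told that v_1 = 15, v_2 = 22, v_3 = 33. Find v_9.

The three given values yield: A + B + 2C = 15; 2A + B + 4C = 22; 3A + B + 8C = 33.
Subtracting the first from the second: A + 2C = 7.
Subtracting the second from the third: A + 4C = 11.
Solving: C = 2, A = 3, then B = 8.
So v_k = 3·k + 8 + 2·2^k; at k=9 this is 1059.

1059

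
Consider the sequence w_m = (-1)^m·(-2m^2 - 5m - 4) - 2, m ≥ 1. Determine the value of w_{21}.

(-1)^21 = -1; -2m^2 - 5m - 4 at m=21 is -991; so w_{21} = 989.

989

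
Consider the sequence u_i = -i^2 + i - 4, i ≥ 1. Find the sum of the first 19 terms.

Over i = 1..19: Σi = 190, Σi² = 2470.
Total = (-1)·2470 + (1)·190 + (-4)·19 = -2356.

-2356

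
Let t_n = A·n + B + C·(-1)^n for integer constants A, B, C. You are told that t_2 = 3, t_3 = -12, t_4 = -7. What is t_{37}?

-182

Plug in n = 2, 3, 4: 2A + B + C = 3; 3A + B - C = -12; 4A + B + C = -7.
Subtracting the first from the second: A - 2C = -15.
Subtracting the second from the third: A + 2C = 5.
Solving: C = 5, A = -5, then B = 8.
So t_n = -5·n + 8 + 5·(-1)^n; at n=37 this is -182.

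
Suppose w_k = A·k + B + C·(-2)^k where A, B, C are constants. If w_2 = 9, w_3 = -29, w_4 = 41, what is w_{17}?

-393249

At k = 2, 3, 4: 2A + B + 4C = 9; 3A + B - 8C = -29; 4A + B + 16C = 41.
Subtracting the first from the second: A - 12C = -38.
Subtracting the second from the third: A + 24C = 70.
Solving: C = 3, A = -2, then B = 1.
So w_k = -2·k + 1 + 3·(-2)^k; at k=17 this is -393249.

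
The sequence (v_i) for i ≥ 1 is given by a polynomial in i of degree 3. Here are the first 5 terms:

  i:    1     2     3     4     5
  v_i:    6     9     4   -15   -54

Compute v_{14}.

1st diffs: 3, -5, -19, -39.
2nd diffs: -8, -14, -20.
3rd diffs: -6, -6 (constant).
Newton forward-difference form: v_i = 6 + 3·C(i-1,1) + (-8)·C(i-1,2) + (-6)·C(i-1,3).
At i = 14: i-1 = 13, so v_{14} = 6 + 39 - 624 - 1716 = -2295.

-2295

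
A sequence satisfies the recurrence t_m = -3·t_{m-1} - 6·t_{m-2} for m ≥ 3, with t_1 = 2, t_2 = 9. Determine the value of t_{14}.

-636417

Compute successive terms:
t_3 = -39, t_4 = 63, t_5 = 45, …, t_{11} = -29403, t_{12} = -35721, t_{13} = 283581, t_{14} = -636417.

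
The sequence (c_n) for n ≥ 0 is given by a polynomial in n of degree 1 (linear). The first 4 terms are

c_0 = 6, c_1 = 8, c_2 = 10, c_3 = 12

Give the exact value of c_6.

1st diffs: 2, 2, 2 (constant).
So c_n = 2n + 6.
Evaluating at n = 6 gives c_6 = 18.

18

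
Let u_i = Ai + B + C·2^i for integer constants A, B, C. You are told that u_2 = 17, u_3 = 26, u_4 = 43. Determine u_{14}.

32789

At i = 2, 3, 4: 2A + B + 4C = 17; 3A + B + 8C = 26; 4A + B + 16C = 43.
Subtracting the first from the second: A + 4C = 9.
Subtracting the second from the third: A + 8C = 17.
Solving: C = 2, A = 1, then B = 7.
Hence u_{14} = 1·14 + 7 + 2·16384 = 32789.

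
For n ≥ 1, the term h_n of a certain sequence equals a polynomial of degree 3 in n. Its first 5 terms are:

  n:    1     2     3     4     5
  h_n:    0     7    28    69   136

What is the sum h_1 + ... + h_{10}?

3255

1st diffs: 7, 21, 41, 67.
2nd diffs: 14, 20, 26.
3rd diffs: 6, 6 (constant).
Newton forward-difference form: h_n = 7·C(n-1,1) + 14·C(n-1,2) + 6·C(n-1,3).
Continuing: …, 235, 372, 553, 784, …, h_{10} = 1071.
Summing n = 1..10 (10 terms) gives 3255.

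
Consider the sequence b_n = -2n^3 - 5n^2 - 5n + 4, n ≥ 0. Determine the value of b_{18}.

b_{18} = -2·18^3 - 5·18^2 - 5·18 + 4 = -13370.

-13370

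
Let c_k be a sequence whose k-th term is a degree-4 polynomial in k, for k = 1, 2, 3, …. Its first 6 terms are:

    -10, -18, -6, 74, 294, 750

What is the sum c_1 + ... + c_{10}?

1st diffs: -8, 12, 80, 220, 456.
2nd diffs: 20, 68, 140, 236.
3rd diffs: 48, 72, 96.
4th diffs: 24, 24 (constant).
Newton forward-difference form: c_k = -10 + (-8)·C(k-1,1) + 20·C(k-1,2) + 48·C(k-1,3) + 24·C(k-1,4).
Continuing: 1562, 2874, 4854, 7694.
Summing k = 1..10 (10 terms) gives 18068.

18068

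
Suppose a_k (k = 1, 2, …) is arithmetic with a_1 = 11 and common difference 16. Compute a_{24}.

379

a_k = 11 + (k - 1)·16.
a_{24} = 11 + 23·16 = 379.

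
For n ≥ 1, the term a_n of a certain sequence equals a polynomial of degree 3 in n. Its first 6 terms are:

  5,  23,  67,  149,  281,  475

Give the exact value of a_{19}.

14099

1st diffs: 18, 44, 82, 132, 194.
2nd diffs: 26, 38, 50, 62.
3rd diffs: 12, 12, 12 (constant).
So a_n = 2n^3 + n^2 + n + 1.
Evaluating at n = 19 gives a_{19} = 14099.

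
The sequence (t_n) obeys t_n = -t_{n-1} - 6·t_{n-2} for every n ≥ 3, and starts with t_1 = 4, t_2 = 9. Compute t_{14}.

Step forward from the initial values:
t_3 = -33  t_4 = -21  t_5 = 219  …  t_{11} = -17061  t_{12} = 114387  t_{13} = -12021  t_{14} = -674301.

-674301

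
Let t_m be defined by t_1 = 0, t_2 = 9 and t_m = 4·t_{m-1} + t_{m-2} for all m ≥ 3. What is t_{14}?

284606937

Compute successive terms:
t_3 = 36  t_4 = 153  t_5 = 648  …  t_{11} = 3744180  t_{12} = 15860601  t_{13} = 67186584  t_{14} = 284606937.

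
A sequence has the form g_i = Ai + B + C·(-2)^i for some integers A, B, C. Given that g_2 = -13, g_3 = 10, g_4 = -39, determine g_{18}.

The three given values yield: 2A + B + 4C = -13; 3A + B - 8C = 10; 4A + B + 16C = -39.
Subtracting the first from the second: A - 12C = 23.
Subtracting the second from the third: A + 24C = -49.
Solving: C = -2, A = -1, then B = -3.
Hence g_{18} = -1·18 + (-3) + (-2)·262144 = -524309.

-524309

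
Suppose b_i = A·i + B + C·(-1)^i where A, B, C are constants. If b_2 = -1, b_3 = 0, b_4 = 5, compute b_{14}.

Plug in i = 2, 3, 4: 2A + B + C = -1; 3A + B - C = 0; 4A + B + C = 5.
Subtracting the first from the second: A - 2C = 1.
Subtracting the second from the third: A + 2C = 5.
Solving: C = 1, A = 3, then B = -8.
Therefore b_{14} = 42 + (-8) + 1·1 = 35.

35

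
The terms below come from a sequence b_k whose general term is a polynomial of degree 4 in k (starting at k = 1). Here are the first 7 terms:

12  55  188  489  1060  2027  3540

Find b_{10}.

1st diffs: 43, 133, 301, 571, 967, 1513.
2nd diffs: 90, 168, 270, 396, 546.
3rd diffs: 78, 102, 126, 150.
4th diffs: 24, 24, 24 (constant).
So b_k = k^4 + 3k^3 + 2k^2 + k + 5.
Evaluating at k = 10 gives b_{10} = 13215.

13215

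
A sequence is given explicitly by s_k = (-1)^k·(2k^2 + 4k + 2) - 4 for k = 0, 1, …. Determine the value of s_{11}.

-292

(-1)^11 = -1; 2k^2 + 4k + 2 at k=11 is 288; so s_{11} = -292.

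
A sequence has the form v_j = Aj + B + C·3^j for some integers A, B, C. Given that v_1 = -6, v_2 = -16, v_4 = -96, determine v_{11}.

The three given values yield: A + B + 3C = -6; 2A + B + 9C = -16; 4A + B + 81C = -96.
Subtracting the first from the second: A + 6C = -10.
Subtracting the second from the third: 2A + 72C = -80.
Solving: C = -1, A = -4, then B = 1.
So v_j = -4·j + 1 + (-1)·3^j; at j=11 this is -177190.

-177190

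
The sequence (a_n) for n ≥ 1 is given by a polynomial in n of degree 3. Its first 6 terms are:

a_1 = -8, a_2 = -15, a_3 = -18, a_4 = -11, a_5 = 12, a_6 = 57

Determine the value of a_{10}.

1st diffs: -7, -3, 7, 23, 45.
2nd diffs: 4, 10, 16, 22.
3rd diffs: 6, 6, 6 (constant).
So a_n = n^3 - 4n^2 - 2n - 3.
Evaluating at n = 10 gives a_{10} = 577.

577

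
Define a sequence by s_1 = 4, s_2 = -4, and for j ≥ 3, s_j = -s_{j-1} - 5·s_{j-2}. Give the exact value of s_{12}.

12096

s_3 = -16; s_4 = 36; s_5 = 44; s_6 = -224; s_7 = 4; s_8 = 1116; s_9 = -1136; s_{10} = -4444; s_{11} = 10124; s_{12} = 12096.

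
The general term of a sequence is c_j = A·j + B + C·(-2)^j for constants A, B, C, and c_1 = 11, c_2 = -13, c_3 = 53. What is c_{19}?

2621549

Write the equations: A + B - 2C = 11; 2A + B + 4C = -13; 3A + B - 8C = 53.
Subtracting the first from the second: A + 6C = -24.
Subtracting the second from the third: A - 12C = 66.
Solving: C = -5, A = 6, then B = -5.
Hence c_{19} = 6·19 + (-5) + (-5)·(-524288) = 2621549.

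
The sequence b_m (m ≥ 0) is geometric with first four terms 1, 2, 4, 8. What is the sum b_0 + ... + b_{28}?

536870911

Common ratio r = 2.
b_m = 1·2^(m-0).
S = 1·(2^29 - 1)/(2 - 1) = 1·(536870912 - 1)/(1) = 536870911.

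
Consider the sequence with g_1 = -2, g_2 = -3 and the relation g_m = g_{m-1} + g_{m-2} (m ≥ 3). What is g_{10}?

-144

Step forward from the initial values:
g_3 = -5;  g_4 = -8;  g_5 = -13;  g_6 = -21;  g_7 = -34;  g_8 = -55;  g_9 = -89;  g_{10} = -144.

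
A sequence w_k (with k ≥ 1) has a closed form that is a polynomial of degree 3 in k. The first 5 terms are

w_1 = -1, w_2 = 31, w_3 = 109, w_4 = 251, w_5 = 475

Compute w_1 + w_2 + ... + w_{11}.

1st diffs: 32, 78, 142, 224.
2nd diffs: 46, 64, 82.
3rd diffs: 18, 18 (constant).
Newton forward-difference form: w_k = -1 + 32·C(k-1,1) + 46·C(k-1,2) + 18·C(k-1,3).
Continuing: …, 799, 1241, 1819, 2551, …, w_{11} = 4549.
Summing k = 1..11 (11 terms) gives 15279.

15279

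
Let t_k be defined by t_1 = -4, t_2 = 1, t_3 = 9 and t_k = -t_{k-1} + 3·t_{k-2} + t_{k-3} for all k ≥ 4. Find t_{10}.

-1475

Compute successive terms:
t_4 = -10, t_5 = 38, t_6 = -59, t_7 = 163, t_8 = -302, t_9 = 732, t_{10} = -1475.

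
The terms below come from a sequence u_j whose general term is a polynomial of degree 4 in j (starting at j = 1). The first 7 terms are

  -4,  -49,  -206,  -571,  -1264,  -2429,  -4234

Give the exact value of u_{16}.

-88879

1st diffs: -45, -157, -365, -693, -1165, -1805.
2nd diffs: -112, -208, -328, -472, -640.
3rd diffs: -96, -120, -144, -168.
4th diffs: -24, -24, -24 (constant).
So u_j = -j^4 - 6j^3 + 5j^2 - 3j + 1.
Evaluating at j = 16 gives u_{16} = -88879.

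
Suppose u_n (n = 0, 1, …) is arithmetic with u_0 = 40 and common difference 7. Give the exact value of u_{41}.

u_n = 40 + (n - 0)·7.
u_{41} = 40 + 41·7 = 327.

327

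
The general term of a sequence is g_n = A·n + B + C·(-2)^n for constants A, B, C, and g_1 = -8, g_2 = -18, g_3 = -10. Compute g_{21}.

Plug in n = 1, 2, 3: A + B - 2C = -8; 2A + B + 4C = -18; 3A + B - 8C = -10.
Subtracting the first from the second: A + 6C = -10.
Subtracting the second from the third: A - 12C = 8.
Solving: C = -1, A = -4, then B = -6.
So g_n = -4·n + (-6) + (-1)·(-2)^n; at n=21 this is 2097062.

2097062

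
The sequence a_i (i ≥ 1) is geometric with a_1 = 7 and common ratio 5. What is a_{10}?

a_i = 7·5^(i-1).
a_{10} = 7·5^9 = 13671875.

13671875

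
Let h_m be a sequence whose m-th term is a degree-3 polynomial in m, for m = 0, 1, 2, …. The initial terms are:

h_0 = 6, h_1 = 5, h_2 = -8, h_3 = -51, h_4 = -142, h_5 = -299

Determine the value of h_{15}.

-9459

1st diffs: -1, -13, -43, -91, -157.
2nd diffs: -12, -30, -48, -66.
3rd diffs: -18, -18, -18 (constant).
Newton forward-difference form: h_m = 6 + (-1)·C(m,1) + (-12)·C(m,2) + (-18)·C(m,3).
At m = 15: m = 15, so h_{15} = 6 - 15 - 1260 - 8190 = -9459.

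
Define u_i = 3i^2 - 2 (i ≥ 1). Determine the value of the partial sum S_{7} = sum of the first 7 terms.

406

Over i = 1..7: Σi = 28, Σi² = 140.
Total = (3)·140 + (-2)·7 = 406.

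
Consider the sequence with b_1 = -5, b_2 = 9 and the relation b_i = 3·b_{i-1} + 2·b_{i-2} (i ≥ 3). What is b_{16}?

282627141

Step forward from the initial values:
b_3 = 17;  b_4 = 69;  b_5 = 241;  …;  b_{13} = 6255985;  b_{14} = 22281021;  b_{15} = 79355033;  b_{16} = 282627141.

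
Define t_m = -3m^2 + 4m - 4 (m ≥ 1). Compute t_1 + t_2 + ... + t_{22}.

Over m = 1..22: Σm = 253, Σm² = 3795.
Total = (-3)·3795 + (4)·253 + (-4)·22 = -10461.

-10461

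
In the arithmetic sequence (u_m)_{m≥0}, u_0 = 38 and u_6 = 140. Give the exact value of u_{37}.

Common difference d = (140 - 38) / (6 - 0) = 17.
u_m = 38 + (m - 0)·17.
u_{37} = 38 + 37·17 = 667.

667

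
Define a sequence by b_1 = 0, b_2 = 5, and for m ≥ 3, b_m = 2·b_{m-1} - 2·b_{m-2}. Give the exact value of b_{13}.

0

Step forward from the initial values:
b_3 = 10, b_4 = 10, b_5 = 0, …, b_{10} = 80, b_{11} = 160, b_{12} = 160, b_{13} = 0.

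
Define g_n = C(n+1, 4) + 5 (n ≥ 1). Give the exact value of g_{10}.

C(11, 4) = 330, so g_{10} = 335.

335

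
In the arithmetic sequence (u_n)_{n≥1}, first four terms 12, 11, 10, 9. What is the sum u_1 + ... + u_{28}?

Common difference d = -1.
u_n = 12 + (n - 1)·(-1).
u_{28} = -15; S = 28·(12 + (-15))/2 = -42.

-42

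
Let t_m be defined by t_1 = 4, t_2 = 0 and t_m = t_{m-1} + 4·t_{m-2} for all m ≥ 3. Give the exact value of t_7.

Compute successive terms:
t_3 = 16  t_4 = 16  t_5 = 80  t_6 = 144  t_7 = 464.

464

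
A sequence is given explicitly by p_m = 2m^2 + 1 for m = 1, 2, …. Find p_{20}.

p_{20} = 2·20^2 + 1 = 801.

801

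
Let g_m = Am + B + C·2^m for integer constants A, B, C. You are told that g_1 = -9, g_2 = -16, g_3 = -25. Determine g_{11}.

-2105

Plug in m = 1, 2, 3: A + B + 2C = -9; 2A + B + 4C = -16; 3A + B + 8C = -25.
Subtracting the first from the second: A + 2C = -7.
Subtracting the second from the third: A + 4C = -9.
Solving: C = -1, A = -5, then B = -2.
So g_m = -5·m + (-2) + (-1)·2^m; at m=11 this is -2105.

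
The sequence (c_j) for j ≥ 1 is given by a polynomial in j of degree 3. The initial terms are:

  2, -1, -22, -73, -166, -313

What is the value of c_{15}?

1st diffs: -3, -21, -51, -93, -147.
2nd diffs: -18, -30, -42, -54.
3rd diffs: -12, -12, -12 (constant).
So c_j = -2j^3 + 3j^2 + 2j - 1.
Evaluating at j = 15 gives c_{15} = -6046.

-6046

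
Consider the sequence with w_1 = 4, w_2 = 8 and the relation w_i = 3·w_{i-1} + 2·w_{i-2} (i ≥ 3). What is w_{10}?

229136

w_3 = 32, w_4 = 112, w_5 = 400, w_6 = 1424, w_7 = 5072, w_8 = 18064, w_9 = 64336, w_{10} = 229136.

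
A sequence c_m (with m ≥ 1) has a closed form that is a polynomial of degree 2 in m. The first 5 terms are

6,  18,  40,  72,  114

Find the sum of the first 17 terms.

8534

1st diffs: 12, 22, 32, 42.
2nd diffs: 10, 10, 10 (constant).
So c_m = 5m^2 - 3m + 4.
Continuing: …, 166, 228, 300, 382, …, c_{17} = 1398.
Summing m = 1..17 (17 terms) gives 8534.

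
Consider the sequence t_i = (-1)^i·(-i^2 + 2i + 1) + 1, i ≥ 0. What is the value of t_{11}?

(-1)^11 = -1; -i^2 + 2i + 1 at i=11 is -98; so t_{11} = 99.

99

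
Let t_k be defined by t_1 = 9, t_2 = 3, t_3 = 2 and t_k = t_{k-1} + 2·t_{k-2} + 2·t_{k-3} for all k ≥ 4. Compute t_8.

472

Applying the relation repeatedly:
t_4 = 26;  t_5 = 36;  t_6 = 92;  t_7 = 216;  t_8 = 472.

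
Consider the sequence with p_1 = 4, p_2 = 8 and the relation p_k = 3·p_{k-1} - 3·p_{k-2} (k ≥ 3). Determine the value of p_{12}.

p_3 = 12, p_4 = 12, p_5 = 0, p_6 = -36, p_7 = -108, p_8 = -216, p_9 = -324, p_{10} = -324, p_{11} = 0, p_{12} = 972.

972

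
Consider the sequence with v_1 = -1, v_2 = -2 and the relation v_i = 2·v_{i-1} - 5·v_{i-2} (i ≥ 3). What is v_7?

-139

Applying the relation repeatedly:
v_3 = 1  v_4 = 12  v_5 = 19  v_6 = -22  v_7 = -139.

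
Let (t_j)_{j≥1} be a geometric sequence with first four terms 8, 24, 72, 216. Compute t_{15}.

38263752

Common ratio r = 3.
t_j = 8·3^(j-1).
t_{15} = 8·3^14 = 38263752.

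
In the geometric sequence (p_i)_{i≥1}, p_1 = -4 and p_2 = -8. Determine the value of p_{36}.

Common ratio r = 2.
p_i = (-4)·2^(i-1).
p_{36} = (-4)·2^35 = -137438953472.

-137438953472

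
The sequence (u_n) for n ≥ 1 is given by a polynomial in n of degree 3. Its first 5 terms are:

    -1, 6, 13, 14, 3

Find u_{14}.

-1626

1st diffs: 7, 7, 1, -11.
2nd diffs: 0, -6, -12.
3rd diffs: -6, -6 (constant).
Newton forward-difference form: u_n = -1 + 7·C(n-1,1) + (-6)·C(n-1,3).
At n = 14: n-1 = 13, so u_{14} = -1 + 91 - 1716 = -1626.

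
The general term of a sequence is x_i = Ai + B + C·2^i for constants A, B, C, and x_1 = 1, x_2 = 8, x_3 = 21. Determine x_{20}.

Write the equations: A + B + 2C = 1; 2A + B + 4C = 8; 3A + B + 8C = 21.
Subtracting the first from the second: A + 2C = 7.
Subtracting the second from the third: A + 4C = 13.
Solving: C = 3, A = 1, then B = -6.
Therefore x_{20} = 20 + (-6) + 3·1048576 = 3145742.

3145742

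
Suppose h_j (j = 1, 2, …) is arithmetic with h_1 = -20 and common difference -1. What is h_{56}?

h_j = -20 + (j - 1)·(-1).
h_{56} = -20 + 55·(-1) = -75.

-75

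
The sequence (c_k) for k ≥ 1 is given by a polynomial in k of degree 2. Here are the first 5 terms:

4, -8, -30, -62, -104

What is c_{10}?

-464

1st diffs: -12, -22, -32, -42.
2nd diffs: -10, -10, -10 (constant).
Newton forward-difference form: c_k = 4 + (-12)·C(k-1,1) + (-10)·C(k-1,2).
At k = 10: k-1 = 9, so c_{10} = 4 - 108 - 360 = -464.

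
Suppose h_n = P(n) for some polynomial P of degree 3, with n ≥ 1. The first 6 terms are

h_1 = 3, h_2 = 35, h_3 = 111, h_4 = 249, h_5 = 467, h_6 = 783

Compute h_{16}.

13293

1st diffs: 32, 76, 138, 218, 316.
2nd diffs: 44, 62, 80, 98.
3rd diffs: 18, 18, 18 (constant).
So h_n = 3n^3 + 4n^2 - n - 3.
Evaluating at n = 16 gives h_{16} = 13293.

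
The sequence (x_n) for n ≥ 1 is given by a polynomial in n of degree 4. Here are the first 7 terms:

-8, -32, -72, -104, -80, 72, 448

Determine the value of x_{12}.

10728

1st diffs: -24, -40, -32, 24, 152, 376.
2nd diffs: -16, 8, 56, 128, 224.
3rd diffs: 24, 48, 72, 96.
4th diffs: 24, 24, 24 (constant).
So x_n = n^4 - 6n^3 + 3n^2 - 6n.
Evaluating at n = 12 gives x_{12} = 10728.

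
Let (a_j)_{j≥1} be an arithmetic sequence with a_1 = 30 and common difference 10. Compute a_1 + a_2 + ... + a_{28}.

4620

a_j = 30 + (j - 1)·10.
a_{28} = 300; S = 28·(30 + 300)/2 = 4620.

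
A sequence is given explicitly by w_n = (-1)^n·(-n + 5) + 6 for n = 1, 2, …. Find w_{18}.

(-1)^18 = 1; -n + 5 at n=18 is -13; so w_{18} = -7.

-7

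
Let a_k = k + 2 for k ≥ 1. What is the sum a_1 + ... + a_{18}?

Over k = 1..18: Σk = 171.
Total = (1)·171 + (2)·18 = 207.

207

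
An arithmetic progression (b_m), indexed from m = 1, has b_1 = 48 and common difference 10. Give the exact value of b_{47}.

508

b_m = 48 + (m - 1)·10.
b_{47} = 48 + 46·10 = 508.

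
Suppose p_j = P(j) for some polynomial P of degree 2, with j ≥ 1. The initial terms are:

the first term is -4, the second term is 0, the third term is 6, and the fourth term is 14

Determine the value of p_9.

1st diffs: 4, 6, 8.
2nd diffs: 2, 2 (constant).
Newton forward-difference form: p_j = -4 + 4·C(j-1,1) + 2·C(j-1,2).
At j = 9: j-1 = 8, so p_9 = -4 + 32 + 56 = 84.

84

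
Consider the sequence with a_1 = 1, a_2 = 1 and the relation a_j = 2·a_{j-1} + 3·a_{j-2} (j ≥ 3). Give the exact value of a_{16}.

Applying the relation repeatedly:
a_3 = 5; a_4 = 13; a_5 = 41; …; a_{13} = 265721; a_{14} = 797161; a_{15} = 2391485; a_{16} = 7174453.
(Characteristic roots are 3 and -1.)

7174453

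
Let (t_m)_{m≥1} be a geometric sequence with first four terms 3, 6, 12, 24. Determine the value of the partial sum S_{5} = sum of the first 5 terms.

93

Common ratio r = 2.
t_m = 3·2^(m-1).
S = 3·(2^5 - 1)/(2 - 1) = 3·(32 - 1)/(1) = 93.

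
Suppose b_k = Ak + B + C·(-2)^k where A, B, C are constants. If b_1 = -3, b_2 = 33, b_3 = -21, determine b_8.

1329

At k = 1, 2, 3: A + B - 2C = -3; 2A + B + 4C = 33; 3A + B - 8C = -21.
Subtracting the first from the second: A + 6C = 36.
Subtracting the second from the third: A - 12C = -54.
Solving: C = 5, A = 6, then B = 1.
Hence b_8 = 6·8 + 1 + 5·256 = 1329.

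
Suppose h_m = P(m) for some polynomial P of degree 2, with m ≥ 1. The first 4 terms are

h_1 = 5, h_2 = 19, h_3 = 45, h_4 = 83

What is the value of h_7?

269

1st diffs: 14, 26, 38.
2nd diffs: 12, 12 (constant).
Newton forward-difference form: h_m = 5 + 14·C(m-1,1) + 12·C(m-1,2).
At m = 7: m-1 = 6, so h_7 = 5 + 84 + 180 = 269.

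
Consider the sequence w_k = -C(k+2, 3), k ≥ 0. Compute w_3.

C(5, 3) = 10, so w_3 = -10.

-10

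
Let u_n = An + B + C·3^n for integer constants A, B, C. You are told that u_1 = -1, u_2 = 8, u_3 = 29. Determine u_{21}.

Write the equations: A + B + 3C = -1; 2A + B + 9C = 8; 3A + B + 27C = 29.
Subtracting the first from the second: A + 6C = 9.
Subtracting the second from the third: A + 18C = 21.
Solving: C = 1, A = 3, then B = -7.
Hence u_{21} = 3·21 + (-7) + 1·10460353203 = 10460353259.

10460353259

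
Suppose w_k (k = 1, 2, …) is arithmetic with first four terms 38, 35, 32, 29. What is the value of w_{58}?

Common difference d = -3.
w_k = 38 + (k - 1)·(-3).
w_{58} = 38 + 57·(-3) = -133.

-133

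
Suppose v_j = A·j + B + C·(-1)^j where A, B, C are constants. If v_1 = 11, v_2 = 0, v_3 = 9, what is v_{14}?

-12

Write the equations: A + B - C = 11; 2A + B + C = 0; 3A + B - C = 9.
Subtracting the first from the second: A + 2C = -11.
Subtracting the second from the third: A - 2C = 9.
Solving: C = -5, A = -1, then B = 7.
So v_j = -1·j + 7 + (-5)·(-1)^j; at j=14 this is -12.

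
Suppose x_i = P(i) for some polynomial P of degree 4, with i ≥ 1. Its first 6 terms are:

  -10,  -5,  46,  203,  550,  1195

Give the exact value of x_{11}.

14350

1st diffs: 5, 51, 157, 347, 645.
2nd diffs: 46, 106, 190, 298.
3rd diffs: 60, 84, 108.
4th diffs: 24, 24 (constant).
Newton forward-difference form: x_i = -10 + 5·C(i-1,1) + 46·C(i-1,2) + 60·C(i-1,3) + 24·C(i-1,4).
At i = 11: i-1 = 10, so x_{11} = -10 + 50 + 2070 + 7200 + 5040 = 14350.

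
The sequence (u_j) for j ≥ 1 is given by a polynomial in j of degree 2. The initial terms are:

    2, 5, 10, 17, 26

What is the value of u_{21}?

442

1st diffs: 3, 5, 7, 9.
2nd diffs: 2, 2, 2 (constant).
So u_j = j^2 + 1.
Evaluating at j = 21 gives u_{21} = 442.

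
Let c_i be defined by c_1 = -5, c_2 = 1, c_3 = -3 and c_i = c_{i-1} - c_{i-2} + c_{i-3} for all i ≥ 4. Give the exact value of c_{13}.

c_4 = -9; c_5 = -5; c_6 = 1; c_7 = -3; c_8 = -9; c_9 = -5; c_{10} = 1; c_{11} = -3; c_{12} = -9; c_{13} = -5.

-5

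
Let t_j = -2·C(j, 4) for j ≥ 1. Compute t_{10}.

C(10, 4) = 210, so t_{10} = -420.

-420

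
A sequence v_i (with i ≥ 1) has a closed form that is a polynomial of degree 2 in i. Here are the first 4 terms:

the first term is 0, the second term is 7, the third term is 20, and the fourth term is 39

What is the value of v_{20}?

1159

1st diffs: 7, 13, 19.
2nd diffs: 6, 6 (constant).
Newton forward-difference form: v_i = 7·C(i-1,1) + 6·C(i-1,2).
At i = 20: i-1 = 19, so v_{20} = 133 + 1026 = 1159.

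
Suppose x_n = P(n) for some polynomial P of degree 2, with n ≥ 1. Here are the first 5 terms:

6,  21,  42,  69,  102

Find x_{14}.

669

1st diffs: 15, 21, 27, 33.
2nd diffs: 6, 6, 6 (constant).
Newton forward-difference form: x_n = 6 + 15·C(n-1,1) + 6·C(n-1,2).
At n = 14: n-1 = 13, so x_{14} = 6 + 195 + 468 = 669.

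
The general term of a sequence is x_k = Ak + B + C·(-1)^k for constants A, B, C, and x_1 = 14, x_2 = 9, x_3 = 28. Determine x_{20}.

135

At k = 1, 2, 3: A + B - C = 14; 2A + B + C = 9; 3A + B - C = 28.
Subtracting the first from the second: A + 2C = -5.
Subtracting the second from the third: A - 2C = 19.
Solving: C = -6, A = 7, then B = 1.
So x_k = 7·k + 1 + (-6)·(-1)^k; at k=20 this is 135.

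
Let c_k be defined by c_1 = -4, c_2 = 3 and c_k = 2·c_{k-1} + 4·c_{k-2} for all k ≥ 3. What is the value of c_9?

-5248

Applying the relation repeatedly:
c_3 = -10;  c_4 = -8;  c_5 = -56;  c_6 = -144;  c_7 = -512;  c_8 = -1600;  c_9 = -5248.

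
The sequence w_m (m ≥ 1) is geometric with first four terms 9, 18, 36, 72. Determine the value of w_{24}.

75497472

Common ratio r = 2.
w_m = 9·2^(m-1).
w_{24} = 9·2^23 = 75497472.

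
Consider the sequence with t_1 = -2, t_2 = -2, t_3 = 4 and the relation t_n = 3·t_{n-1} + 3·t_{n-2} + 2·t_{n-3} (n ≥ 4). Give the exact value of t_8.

Applying the relation repeatedly:
t_4 = 2, t_5 = 14, t_6 = 56, t_7 = 214, t_8 = 838.

838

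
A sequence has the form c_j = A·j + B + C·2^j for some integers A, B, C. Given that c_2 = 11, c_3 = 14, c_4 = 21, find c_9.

512

Plug in j = 2, 3, 4: 2A + B + 4C = 11; 3A + B + 8C = 14; 4A + B + 16C = 21.
Subtracting the first from the second: A + 4C = 3.
Subtracting the second from the third: A + 8C = 7.
Solving: C = 1, A = -1, then B = 9.
So c_j = -1·j + 9 + 1·2^j; at j=9 this is 512.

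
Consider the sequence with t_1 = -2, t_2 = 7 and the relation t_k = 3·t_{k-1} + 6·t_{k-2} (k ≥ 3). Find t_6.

Compute successive terms:
t_3 = 9; t_4 = 69; t_5 = 261; t_6 = 1197.

1197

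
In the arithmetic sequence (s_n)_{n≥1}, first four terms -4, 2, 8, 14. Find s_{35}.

Common difference d = 6.
s_n = -4 + (n - 1)·6.
s_{35} = -4 + 34·6 = 200.

200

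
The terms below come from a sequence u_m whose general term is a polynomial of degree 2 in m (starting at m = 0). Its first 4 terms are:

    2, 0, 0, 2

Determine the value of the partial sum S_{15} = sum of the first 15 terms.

1st diffs: -2, 0, 2.
2nd diffs: 2, 2 (constant).
Newton forward-difference form: u_m = 2 + (-2)·C(m,1) + 2·C(m,2).
Continuing: …, 6, 12, 20, 30, …, u_{14} = 156.
Summing m = 0..14 (15 terms) gives 730.

730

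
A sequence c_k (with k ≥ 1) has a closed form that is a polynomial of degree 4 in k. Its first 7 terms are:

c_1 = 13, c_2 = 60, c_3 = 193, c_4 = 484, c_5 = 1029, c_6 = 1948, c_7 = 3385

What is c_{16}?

75268

1st diffs: 47, 133, 291, 545, 919, 1437.
2nd diffs: 86, 158, 254, 374, 518.
3rd diffs: 72, 96, 120, 144.
4th diffs: 24, 24, 24 (constant).
So c_k = k^4 + 2k^3 + 6k^2 + 4.
Evaluating at k = 16 gives c_{16} = 75268.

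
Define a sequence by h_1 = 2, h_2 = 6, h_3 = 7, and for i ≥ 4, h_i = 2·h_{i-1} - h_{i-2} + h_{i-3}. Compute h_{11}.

Iterate the recurrence:
h_4 = 10, h_5 = 19, h_6 = 35, h_7 = 61, h_8 = 106, h_9 = 186, h_{10} = 327, h_{11} = 574.

574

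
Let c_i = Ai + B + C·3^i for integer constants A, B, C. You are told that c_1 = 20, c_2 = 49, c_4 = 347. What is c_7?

8786

The three given values yield: A + B + 3C = 20; 2A + B + 9C = 49; 4A + B + 81C = 347.
Subtracting the first from the second: A + 6C = 29.
Subtracting the second from the third: 2A + 72C = 298.
Solving: C = 4, A = 5, then B = 3.
So c_i = 5·i + 3 + 4·3^i; at i=7 this is 8786.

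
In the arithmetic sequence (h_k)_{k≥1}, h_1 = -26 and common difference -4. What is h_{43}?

-194

h_k = -26 + (k - 1)·(-4).
h_{43} = -26 + 42·(-4) = -194.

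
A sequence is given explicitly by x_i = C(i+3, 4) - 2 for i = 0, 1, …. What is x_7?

C(10, 4) = 210, so x_7 = 208.

208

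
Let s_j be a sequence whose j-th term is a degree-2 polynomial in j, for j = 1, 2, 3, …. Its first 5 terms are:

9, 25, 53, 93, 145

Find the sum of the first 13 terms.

4797

1st diffs: 16, 28, 40, 52.
2nd diffs: 12, 12, 12 (constant).
Newton forward-difference form: s_j = 9 + 16·C(j-1,1) + 12·C(j-1,2).
Continuing: …, 209, 285, 373, 473, …, s_{13} = 993.
Summing j = 1..13 (13 terms) gives 4797.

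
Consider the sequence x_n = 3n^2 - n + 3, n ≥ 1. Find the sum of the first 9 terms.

Over n = 1..9: Σn = 45, Σn² = 285.
Total = (3)·285 + (-1)·45 + (3)·9 = 837.

837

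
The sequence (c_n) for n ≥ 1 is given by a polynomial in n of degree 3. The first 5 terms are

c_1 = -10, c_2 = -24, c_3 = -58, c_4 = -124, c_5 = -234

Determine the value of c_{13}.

1st diffs: -14, -34, -66, -110.
2nd diffs: -20, -32, -44.
3rd diffs: -12, -12 (constant).
Newton forward-difference form: c_n = -10 + (-14)·C(n-1,1) + (-20)·C(n-1,2) + (-12)·C(n-1,3).
At n = 13: n-1 = 12, so c_{13} = -10 - 168 - 1320 - 2640 = -4138.

-4138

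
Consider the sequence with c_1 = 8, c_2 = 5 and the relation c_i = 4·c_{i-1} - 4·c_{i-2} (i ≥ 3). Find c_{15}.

c_3 = -12  c_4 = -68  c_5 = -224  …  c_{12} = -107520  c_{13} = -237568  c_{14} = -520192  c_{15} = -1130496.
(Characteristic roots are 2 and 2.)

-1130496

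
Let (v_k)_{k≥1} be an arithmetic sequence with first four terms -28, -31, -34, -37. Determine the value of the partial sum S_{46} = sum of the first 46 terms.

Common difference d = -3.
v_k = -28 + (k - 1)·(-3).
v_{46} = -163; S = 46·(-28 + (-163))/2 = -4393.

-4393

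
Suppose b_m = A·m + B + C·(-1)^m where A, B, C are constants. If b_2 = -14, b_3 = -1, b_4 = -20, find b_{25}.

-67

At m = 2, 3, 4: 2A + B + C = -14; 3A + B - C = -1; 4A + B + C = -20.
Subtracting the first from the second: A - 2C = 13.
Subtracting the second from the third: A + 2C = -19.
Solving: C = -8, A = -3, then B = 0.
Therefore b_{25} = -75 + 0 + (-8)·(-1) = -67.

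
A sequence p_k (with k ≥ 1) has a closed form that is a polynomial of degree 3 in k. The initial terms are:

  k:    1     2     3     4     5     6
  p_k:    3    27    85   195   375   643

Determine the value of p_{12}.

5107

1st diffs: 24, 58, 110, 180, 268.
2nd diffs: 34, 52, 70, 88.
3rd diffs: 18, 18, 18 (constant).
Newton forward-difference form: p_k = 3 + 24·C(k-1,1) + 34·C(k-1,2) + 18·C(k-1,3).
At k = 12: k-1 = 11, so p_{12} = 3 + 264 + 1870 + 2970 = 5107.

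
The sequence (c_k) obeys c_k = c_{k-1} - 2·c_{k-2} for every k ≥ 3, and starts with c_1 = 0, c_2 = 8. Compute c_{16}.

c_3 = 8, c_4 = -8, c_5 = -24, …, c_{13} = 360, c_{14} = -8, c_{15} = -728, c_{16} = -712.

-712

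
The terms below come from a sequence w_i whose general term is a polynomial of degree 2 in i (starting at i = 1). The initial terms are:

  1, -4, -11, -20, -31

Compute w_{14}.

-220

1st diffs: -5, -7, -9, -11.
2nd diffs: -2, -2, -2 (constant).
Newton forward-difference form: w_i = 1 + (-5)·C(i-1,1) + (-2)·C(i-1,2).
At i = 14: i-1 = 13, so w_{14} = 1 - 65 - 156 = -220.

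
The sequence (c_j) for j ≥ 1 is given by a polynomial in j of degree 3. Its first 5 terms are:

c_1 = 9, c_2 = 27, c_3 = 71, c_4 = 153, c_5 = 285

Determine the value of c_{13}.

4581

1st diffs: 18, 44, 82, 132.
2nd diffs: 26, 38, 50.
3rd diffs: 12, 12 (constant).
Newton forward-difference form: c_j = 9 + 18·C(j-1,1) + 26·C(j-1,2) + 12·C(j-1,3).
At j = 13: j-1 = 12, so c_{13} = 9 + 216 + 1716 + 2640 = 4581.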